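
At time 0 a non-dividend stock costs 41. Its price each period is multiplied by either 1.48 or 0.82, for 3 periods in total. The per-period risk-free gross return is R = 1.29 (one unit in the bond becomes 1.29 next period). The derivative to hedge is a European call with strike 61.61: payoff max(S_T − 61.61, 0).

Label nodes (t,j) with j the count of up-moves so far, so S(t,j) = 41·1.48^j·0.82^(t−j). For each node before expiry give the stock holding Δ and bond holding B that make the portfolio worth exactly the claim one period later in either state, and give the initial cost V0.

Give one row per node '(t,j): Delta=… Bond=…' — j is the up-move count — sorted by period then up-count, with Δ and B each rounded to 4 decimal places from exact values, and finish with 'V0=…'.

(0,0): Delta=0.7770 Bond=-17.4092
(1,0): Delta=0.2993 Bond=-6.3967
(1,1): Delta=0.8840 Bond=-28.9508
(2,0): Delta=0.0000 Bond=0.0000
(2,1): Delta=0.3664 Bond=-11.5875
(2,2): Delta=1.0000 Bond=-47.7597
V0=14.4497

The replicating-portfolio and risk-neutral prices coincide; use p* = (1.29−0.82)/(1.48−0.82) = 0.7121 for the latter.
Terminal payoffs: V(3,0)=0.0000, V(3,1)=0.0000, V(3,2)=12.0312, V(3,3)=71.3035
(2,0): S=27.5684. Δ = (V_up−V_dn)/(S_up−S_dn) = (0.0000−0.0000)/(40.8012−22.6061) = 0.0000. V = [p*·0.0000 + (1−p*)·0.0000]/1.29 = 0.0000. B = V − Δ·S = 0.0000.
(2,1): S=49.7576. Δ = (V_up−V_dn)/(S_up−S_dn) = (12.0312−0.0000)/(73.6412−40.8012) = 0.3664. V = [p*·12.0312 + (1−p*)·0.0000]/1.29 = 6.6416. B = V − Δ·S = -11.5875.
(2,2): S=89.8064. Δ = (V_up−V_dn)/(S_up−S_dn) = (71.3035−12.0312)/(132.9135−73.6412) = 1.0000. V = [p*·71.3035 + (1−p*)·12.0312]/1.29 = 42.0467. B = V − Δ·S = -47.7597.
(1,0): S=33.6200. Δ = (V_up−V_dn)/(S_up−S_dn) = (6.6416−0.0000)/(49.7576−27.5684) = 0.2993. V = [p*·6.6416 + (1−p*)·0.0000]/1.29 = 3.6664. B = V − Δ·S = -6.3967.
(1,1): S=60.6800. Δ = (V_up−V_dn)/(S_up−S_dn) = (42.0467−6.6416)/(89.8064−49.7576) = 0.8840. V = [p*·42.0467 + (1−p*)·6.6416]/1.29 = 24.6933. B = V − Δ·S = -28.9508.
(0,0): S=41.0000. Δ = (V_up−V_dn)/(S_up−S_dn) = (24.6933−3.6664)/(60.6800−33.6200) = 0.7770. V = [p*·24.6933 + (1−p*)·3.6664]/1.29 = 14.4497. B = V − Δ·S = -17.4092.
Each (Δ,B) replicates both successor values, so the strategy is self-financing and V0 is arbitrage-free.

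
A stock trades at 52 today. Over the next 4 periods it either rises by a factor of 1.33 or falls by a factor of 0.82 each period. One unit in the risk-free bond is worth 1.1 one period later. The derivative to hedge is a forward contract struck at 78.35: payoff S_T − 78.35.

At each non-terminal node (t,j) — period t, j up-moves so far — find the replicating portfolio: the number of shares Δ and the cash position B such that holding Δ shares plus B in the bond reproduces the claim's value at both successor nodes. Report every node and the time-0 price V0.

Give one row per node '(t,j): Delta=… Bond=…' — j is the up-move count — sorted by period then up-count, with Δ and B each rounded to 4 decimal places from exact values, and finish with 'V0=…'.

Risk-neutral probability p* = (R−d)/(u−d) = (1.1−0.82)/(1.33−0.82) = 0.5490.
Terminal payoffs: V(4,0)=-54.8397, V(4,1)=-40.2174, V(4,2)=-16.5008, V(4,3)=21.9664, V(4,4)=84.3584
Node (3,0) S=28.6711: V=(p*·-40.2174+(1−p*)·-54.8397)/1.1=-42.5561; Δ=(-40.2174−-54.8397)/(38.1326−23.5103)=1.0000; B=V−Δ·S=-71.2273
Node (3,1) S=46.5032: V=(p*·-16.5008+(1−p*)·-40.2174)/1.1=-24.7241; Δ=(-16.5008−-40.2174)/(61.8492−38.1326)=1.0000; B=V−Δ·S=-71.2273
Node (3,2) S=75.4259: V=(p*·21.9664+(1−p*)·-16.5008)/1.1=4.1986; Δ=(21.9664−-16.5008)/(100.3164−61.8492)=1.0000; B=V−Δ·S=-71.2273
Node (3,3) S=122.3371: V=(p*·84.3584+(1−p*)·21.9664)/1.1=51.1099; Δ=(84.3584−21.9664)/(162.7084−100.3164)=1.0000; B=V−Δ·S=-71.2273
Node (2,0) S=34.9648: V=(p*·-24.7241+(1−p*)·-42.5561)/1.1=-29.7873; Δ=(-24.7241−-42.5561)/(46.5032−28.6711)=1.0000; B=V−Δ·S=-64.7521
Node (2,1) S=56.7112: V=(p*·4.1986+(1−p*)·-24.7241)/1.1=-8.0409; Δ=(4.1986−-24.7241)/(75.4259−46.5032)=1.0000; B=V−Δ·S=-64.7521
Node (2,2) S=91.9828: V=(p*·51.1099+(1−p*)·4.1986)/1.1=27.2307; Δ=(51.1099−4.1986)/(122.3371−75.4259)=1.0000; B=V−Δ·S=-64.7521
Node (1,0) S=42.6400: V=(p*·-8.0409+(1−p*)·-29.7873)/1.1=-16.2255; Δ=(-8.0409−-29.7873)/(56.7112−34.9648)=1.0000; B=V−Δ·S=-58.8655
Node (1,1) S=69.1600: V=(p*·27.2307+(1−p*)·-8.0409)/1.1=10.2945; Δ=(27.2307−-8.0409)/(91.9828−56.7112)=1.0000; B=V−Δ·S=-58.8655
Node (0,0) S=52.0000: V=(p*·10.2945+(1−p*)·-16.2255)/1.1=-1.5141; Δ=(10.2945−-16.2255)/(69.1600−42.6400)=1.0000; B=V−Δ·S=-53.5141
Each (Δ,B) replicates both successor values, so the strategy is self-financing and V0 is arbitrage-free.

(0,0): Delta=1.0000 Bond=-53.5141
(1,0): Delta=1.0000 Bond=-58.8655
(1,1): Delta=1.0000 Bond=-58.8655
(2,0): Delta=1.0000 Bond=-64.7521
(2,1): Delta=1.0000 Bond=-64.7521
(2,2): Delta=1.0000 Bond=-64.7521
(3,0): Delta=1.0000 Bond=-71.2273
(3,1): Delta=1.0000 Bond=-71.2273
(3,2): Delta=1.0000 Bond=-71.2273
(3,3): Delta=1.0000 Bond=-71.2273
V0=-1.5141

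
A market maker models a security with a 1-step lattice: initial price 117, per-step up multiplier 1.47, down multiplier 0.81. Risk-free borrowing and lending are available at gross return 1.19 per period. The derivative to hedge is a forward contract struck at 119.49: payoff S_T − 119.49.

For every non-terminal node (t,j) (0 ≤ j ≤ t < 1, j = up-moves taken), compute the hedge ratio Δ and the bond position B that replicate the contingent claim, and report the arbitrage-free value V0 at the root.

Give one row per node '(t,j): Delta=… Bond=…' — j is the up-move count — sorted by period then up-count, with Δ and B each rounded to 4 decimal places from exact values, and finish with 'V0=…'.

Risk-neutral probability p* = (R−d)/(u−d) = (1.19−0.81)/(1.47−0.81) = 0.5758.
Terminal values V(1,·): V(1,0)=-24.7200, V(1,1)=52.5000
(0,0): S=117.0000. Δ = (V_up−V_dn)/(S_up−S_dn) = (52.5000−-24.7200)/(171.9900−94.7700) = 1.0000. V = [p*·52.5000 + (1−p*)·-24.7200]/1.19 = 16.5882. B = V − Δ·S = -100.4118.
Each (Δ,B) replicates both successor values, so the strategy is self-financing and V0 is arbitrage-free.

(0,0): Delta=1.0000 Bond=-100.4118
V0=16.5882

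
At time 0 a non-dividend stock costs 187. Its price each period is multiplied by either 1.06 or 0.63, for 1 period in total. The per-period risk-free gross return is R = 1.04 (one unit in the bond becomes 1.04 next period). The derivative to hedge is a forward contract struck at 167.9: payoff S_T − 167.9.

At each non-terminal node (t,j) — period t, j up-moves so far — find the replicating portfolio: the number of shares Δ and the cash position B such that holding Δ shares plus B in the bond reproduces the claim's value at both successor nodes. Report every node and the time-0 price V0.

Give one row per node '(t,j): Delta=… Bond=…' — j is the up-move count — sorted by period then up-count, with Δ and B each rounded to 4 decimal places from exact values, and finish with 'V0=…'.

Since d<R<u, set p* = (R−d)/(u−d) = 0.9535; price each node as the discounted p*-expectation of its children.
Terminal values V(1,·): V(1,0)=-50.0900, V(1,1)=30.3200
(0,0): S=187.0000. Δ = (V_up−V_dn)/(S_up−S_dn) = (30.3200−-50.0900)/(198.2200−117.8100) = 1.0000. V = [p*·30.3200 + (1−p*)·-50.0900]/1.04 = 25.5577. B = V − Δ·S = -161.4423.
The time-0 hedge costs 25.5577, which is the no-arbitrage price.

(0,0): Delta=1.0000 Bond=-161.4423
V0=25.5577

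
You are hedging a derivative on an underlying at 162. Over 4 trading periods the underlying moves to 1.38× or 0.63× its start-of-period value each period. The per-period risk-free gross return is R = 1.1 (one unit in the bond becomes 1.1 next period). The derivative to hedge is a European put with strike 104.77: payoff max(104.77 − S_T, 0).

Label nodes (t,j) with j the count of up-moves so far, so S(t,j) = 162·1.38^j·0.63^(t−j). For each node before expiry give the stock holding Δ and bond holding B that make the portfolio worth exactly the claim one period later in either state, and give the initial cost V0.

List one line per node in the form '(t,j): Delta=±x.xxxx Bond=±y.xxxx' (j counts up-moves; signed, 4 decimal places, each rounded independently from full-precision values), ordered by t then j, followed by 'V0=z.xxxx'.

(0,0): Delta=-0.0890 Bond=19.8165
(1,0): Delta=-0.2926 Bond=42.5824
(1,1): Delta=-0.0336 Bond=9.4161
(2,0): Delta=-0.7911 Bond=78.8958
(2,1): Delta=-0.1570 Bond=27.7439
(2,2): Delta=0.0000 Bond=0.0000
(3,0): Delta=-1.0000 Bond=95.2455
(3,1): Delta=-0.7343 Bond=81.7453
(3,2): Delta=0.0000 Bond=0.0000
(3,3): Delta=0.0000 Bond=0.0000
V0=5.4052

Risk-neutral probability p* = (R−d)/(u−d) = (1.1−0.63)/(1.38−0.63) = 0.6267.
At expiry t=4: V(4,0)=79.2502, V(4,1)=48.8695, V(4,2)=0.0000, V(4,3)=0.0000, V(4,4)=0.0000
(3,0): S=40.5076. Δ = (V_up−V_dn)/(S_up−S_dn) = (48.8695−79.2502)/(55.9005−25.5198) = -1.0000. V = [p*·48.8695 + (1−p*)·79.2502]/1.1 = 54.7378. B = V − Δ·S = 95.2455.
(3,1): S=88.7310. Δ = (V_up−V_dn)/(S_up−S_dn) = (0.0000−48.8695)/(122.4487−55.9005) = -0.7343. V = [p*·0.0000 + (1−p*)·48.8695]/1.1 = 16.5860. B = V − Δ·S = 81.7453.
(3,2): S=194.3631. Δ = (V_up−V_dn)/(S_up−S_dn) = (0.0000−0.0000)/(268.2210−122.4487) = 0.0000. V = [p*·0.0000 + (1−p*)·0.0000]/1.1 = 0.0000. B = V − Δ·S = 0.0000.
(3,3): S=425.7477. Δ = (V_up−V_dn)/(S_up−S_dn) = (0.0000−0.0000)/(587.5318−268.2210) = 0.0000. V = [p*·0.0000 + (1−p*)·0.0000]/1.1 = 0.0000. B = V − Δ·S = 0.0000.
(2,0): S=64.2978. Δ = (V_up−V_dn)/(S_up−S_dn) = (16.5860−54.7378)/(88.7310−40.5076) = -0.7911. V = [p*·16.5860 + (1−p*)·54.7378]/1.1 = 28.0267. B = V − Δ·S = 78.8958.
(2,1): S=140.8428. Δ = (V_up−V_dn)/(S_up−S_dn) = (0.0000−16.5860)/(194.3631−88.7310) = -0.1570. V = [p*·0.0000 + (1−p*)·16.5860]/1.1 = 5.6292. B = V − Δ·S = 27.7439.
(2,2): S=308.5128. Δ = (V_up−V_dn)/(S_up−S_dn) = (0.0000−0.0000)/(425.7477−194.3631) = 0.0000. V = [p*·0.0000 + (1−p*)·0.0000]/1.1 = 0.0000. B = V − Δ·S = 0.0000.
(1,0): S=102.0600. Δ = (V_up−V_dn)/(S_up−S_dn) = (5.6292−28.0267)/(140.8428−64.2978) = -0.2926. V = [p*·5.6292 + (1−p*)·28.0267]/1.1 = 12.7190. B = V − Δ·S = 42.5824.
(1,1): S=223.5600. Δ = (V_up−V_dn)/(S_up−S_dn) = (0.0000−5.6292)/(308.5128−140.8428) = -0.0336. V = [p*·0.0000 + (1−p*)·5.6292]/1.1 = 1.9105. B = V − Δ·S = 9.4161.
(0,0): S=162.0000. Δ = (V_up−V_dn)/(S_up−S_dn) = (1.9105−12.7190)/(223.5600−102.0600) = -0.0890. V = [p*·1.9105 + (1−p*)·12.7190]/1.1 = 5.4052. B = V − Δ·S = 19.8165.
Root portfolio cost Δ·162+B reproduces V0=5.4052.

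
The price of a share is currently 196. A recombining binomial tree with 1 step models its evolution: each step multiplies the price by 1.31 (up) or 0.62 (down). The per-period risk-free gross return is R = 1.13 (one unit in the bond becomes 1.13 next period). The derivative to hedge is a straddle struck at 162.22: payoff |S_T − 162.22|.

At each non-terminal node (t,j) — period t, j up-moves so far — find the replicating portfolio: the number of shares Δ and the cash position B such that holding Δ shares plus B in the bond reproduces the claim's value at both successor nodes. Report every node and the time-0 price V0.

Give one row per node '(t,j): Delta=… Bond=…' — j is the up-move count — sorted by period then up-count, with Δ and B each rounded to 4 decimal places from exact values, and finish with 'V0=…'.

Risk-neutral probability p* = (R−d)/(u−d) = (1.13−0.62)/(1.31−0.62) = 0.7391.
At expiry t=1: V(1,0)=40.7000, V(1,1)=94.5400
Node (0,0) S=196.0000: V=(p*·94.5400+(1−p*)·40.7000)/1.13=71.2343; Δ=(94.5400−40.7000)/(256.7600−121.5200)=0.3981; B=V−Δ·S=-6.7947
Root portfolio cost Δ·196+B reproduces V0=71.2343.

(0,0): Delta=0.3981 Bond=-6.7947
V0=71.2343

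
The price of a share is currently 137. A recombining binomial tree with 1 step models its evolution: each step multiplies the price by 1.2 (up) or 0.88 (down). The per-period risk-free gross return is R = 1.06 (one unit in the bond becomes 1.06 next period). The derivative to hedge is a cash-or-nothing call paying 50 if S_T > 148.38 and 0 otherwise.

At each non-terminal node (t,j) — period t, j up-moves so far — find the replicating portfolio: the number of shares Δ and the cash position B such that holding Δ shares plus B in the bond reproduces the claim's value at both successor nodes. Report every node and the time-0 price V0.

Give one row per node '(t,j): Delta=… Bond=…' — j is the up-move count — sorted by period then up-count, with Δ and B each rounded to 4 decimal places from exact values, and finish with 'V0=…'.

(0,0): Delta=1.1405 Bond=-129.7170
V0=26.5330

The replicating-portfolio and risk-neutral prices coincide; use p* = (1.06−0.88)/(1.2−0.88) = 0.5625 for the latter.
Terminal payoffs: V(1,0)=0.0000, V(1,1)=50.0000
(0,0): S=137.0000. Δ = (V_up−V_dn)/(S_up−S_dn) = (50.0000−0.0000)/(164.4000−120.5600) = 1.1405. V = [p*·50.0000 + (1−p*)·0.0000]/1.06 = 26.5330. B = V − Δ·S = -129.7170.
Each (Δ,B) replicates both successor values, so the strategy is self-financing and V0 is arbitrage-free.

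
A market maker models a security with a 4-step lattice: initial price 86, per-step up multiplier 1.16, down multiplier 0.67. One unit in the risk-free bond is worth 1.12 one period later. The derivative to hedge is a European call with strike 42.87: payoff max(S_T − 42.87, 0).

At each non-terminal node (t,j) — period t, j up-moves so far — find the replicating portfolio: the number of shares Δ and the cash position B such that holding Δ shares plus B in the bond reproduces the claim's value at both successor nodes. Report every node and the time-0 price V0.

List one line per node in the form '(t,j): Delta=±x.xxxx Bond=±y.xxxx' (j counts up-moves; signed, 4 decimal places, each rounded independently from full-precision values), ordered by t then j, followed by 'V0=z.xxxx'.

Risk-neutral probability p* = (R−d)/(u−d) = (1.12−0.67)/(1.16−0.67) = 0.9184.
Terminal payoffs: V(4,0)=0.0000, V(4,1)=0.0000, V(4,2)=9.0774, V(4,3)=47.0688, V(4,4)=112.8450
Node (3,0) S=25.8656: V=(p*·0.0000+(1−p*)·0.0000)/1.12=0.0000; Δ=(0.0000−0.0000)/(30.0041−17.3300)=0.0000; B=V−Δ·S=0.0000
Node (3,1) S=44.7823: V=(p*·9.0774+(1−p*)·0.0000)/1.12=7.4432; Δ=(9.0774−0.0000)/(51.9474−30.0041)=0.4137; B=V−Δ·S=-11.0821
Node (3,2) S=77.5335: V=(p*·47.0688+(1−p*)·9.0774)/1.12=39.2567; Δ=(47.0688−9.0774)/(89.9388−51.9474)=1.0000; B=V−Δ·S=-38.2768
Node (3,3) S=134.2371: V=(p*·112.8450+(1−p*)·47.0688)/1.12=95.9603; Δ=(112.8450−47.0688)/(155.7150−89.9388)=1.0000; B=V−Δ·S=-38.2768
Node (2,0) S=38.6054: V=(p*·7.4432+(1−p*)·0.0000)/1.12=6.1032; Δ=(7.4432−0.0000)/(44.7823−25.8656)=0.3935; B=V−Δ·S=-9.0870
Node (2,1) S=66.8392: V=(p*·39.2567+(1−p*)·7.4432)/1.12=32.7318; Δ=(39.2567−7.4432)/(77.5335−44.7823)=0.9714; B=V−Δ·S=-32.1936
Node (2,2) S=115.7216: V=(p*·95.9603+(1−p*)·39.2567)/1.12=81.5459; Δ=(95.9603−39.2567)/(134.2371−77.5335)=1.0000; B=V−Δ·S=-34.1757
Node (1,0) S=57.6200: V=(p*·32.7318+(1−p*)·6.1032)/1.12=27.2840; Δ=(32.7318−6.1032)/(66.8392−38.6054)=0.9431; B=V−Δ·S=-27.0601
Node (1,1) S=99.7600: V=(p*·81.5459+(1−p*)·32.7318)/1.12=69.2510; Δ=(81.5459−32.7318)/(115.7216−66.8392)=0.9986; B=V−Δ·S=-30.3696
Node (0,0) S=86.0000: V=(p*·69.2510+(1−p*)·27.2840)/1.12=58.7724; Δ=(69.2510−27.2840)/(99.7600−57.6200)=0.9959; B=V−Δ·S=-26.8745
The time-0 hedge costs 58.7724, which is the no-arbitrage price.

(0,0): Delta=0.9959 Bond=-26.8745
(1,0): Delta=0.9431 Bond=-27.0601
(1,1): Delta=0.9986 Bond=-30.3696
(2,0): Delta=0.3935 Bond=-9.0870
(2,1): Delta=0.9714 Bond=-32.1936
(2,2): Delta=1.0000 Bond=-34.1757
(3,0): Delta=0.0000 Bond=0.0000
(3,1): Delta=0.4137 Bond=-11.0821
(3,2): Delta=1.0000 Bond=-38.2768
(3,3): Delta=1.0000 Bond=-38.2768
V0=58.7724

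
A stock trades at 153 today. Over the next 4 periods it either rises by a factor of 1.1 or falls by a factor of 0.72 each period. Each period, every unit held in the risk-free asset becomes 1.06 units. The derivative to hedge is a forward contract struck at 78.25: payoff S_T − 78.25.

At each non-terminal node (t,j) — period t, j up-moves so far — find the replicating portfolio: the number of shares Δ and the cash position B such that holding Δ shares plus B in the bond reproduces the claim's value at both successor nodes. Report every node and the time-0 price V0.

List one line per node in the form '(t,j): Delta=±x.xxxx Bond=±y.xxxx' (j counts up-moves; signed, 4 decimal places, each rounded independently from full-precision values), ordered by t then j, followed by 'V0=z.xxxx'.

No-arbitrage ⇒ martingale measure with p* = (R−d)/(u−d) = 0.8947.
Terminal payoffs: V(4,0)=-37.1330, V(4,1)=-15.4324, V(4,2)=17.7214, V(4,3)=68.3730, V(4,4)=145.7573
Node (3,0) S=57.1069: V=(p*·-15.4324+(1−p*)·-37.1330)/1.06=-16.7138; Δ=(-15.4324−-37.1330)/(62.8176−41.1170)=1.0000; B=V−Δ·S=-73.8208
Node (3,1) S=87.2467: V=(p*·17.7214+(1−p*)·-15.4324)/1.06=13.4260; Δ=(17.7214−-15.4324)/(95.9714−62.8176)=1.0000; B=V−Δ·S=-73.8208
Node (3,2) S=133.2936: V=(p*·68.3730+(1−p*)·17.7214)/1.06=59.4728; Δ=(68.3730−17.7214)/(146.6230−95.9714)=1.0000; B=V−Δ·S=-73.8208
Node (3,3) S=203.6430: V=(p*·145.7573+(1−p*)·68.3730)/1.06=129.8222; Δ=(145.7573−68.3730)/(224.0073−146.6230)=1.0000; B=V−Δ·S=-73.8208
Node (2,0) S=79.3152: V=(p*·13.4260+(1−p*)·-16.7138)/1.06=9.6730; Δ=(13.4260−-16.7138)/(87.2467−57.1069)=1.0000; B=V−Δ·S=-69.6422
Node (2,1) S=121.1760: V=(p*·59.4728+(1−p*)·13.4260)/1.06=51.5338; Δ=(59.4728−13.4260)/(133.2936−87.2467)=1.0000; B=V−Δ·S=-69.6422
Node (2,2) S=185.1300: V=(p*·129.8222+(1−p*)·59.4728)/1.06=115.4878; Δ=(129.8222−59.4728)/(203.6430−133.2936)=1.0000; B=V−Δ·S=-69.6422
Node (1,0) S=110.1600: V=(p*·51.5338+(1−p*)·9.6730)/1.06=44.4598; Δ=(51.5338−9.6730)/(121.1760−79.3152)=1.0000; B=V−Δ·S=-65.7002
Node (1,1) S=168.3000: V=(p*·115.4878+(1−p*)·51.5338)/1.06=102.5998; Δ=(115.4878−51.5338)/(185.1300−121.1760)=1.0000; B=V−Δ·S=-65.7002
Node (0,0) S=153.0000: V=(p*·102.5998+(1−p*)·44.4598)/1.06=91.0187; Δ=(102.5998−44.4598)/(168.3000−110.1600)=1.0000; B=V−Δ·S=-61.9813
Root portfolio cost Δ·153+B reproduces V0=91.0187.

(0,0): Delta=1.0000 Bond=-61.9813
(1,0): Delta=1.0000 Bond=-65.7002
(1,1): Delta=1.0000 Bond=-65.7002
(2,0): Delta=1.0000 Bond=-69.6422
(2,1): Delta=1.0000 Bond=-69.6422
(2,2): Delta=1.0000 Bond=-69.6422
(3,0): Delta=1.0000 Bond=-73.8208
(3,1): Delta=1.0000 Bond=-73.8208
(3,2): Delta=1.0000 Bond=-73.8208
(3,3): Delta=1.0000 Bond=-73.8208
V0=91.0187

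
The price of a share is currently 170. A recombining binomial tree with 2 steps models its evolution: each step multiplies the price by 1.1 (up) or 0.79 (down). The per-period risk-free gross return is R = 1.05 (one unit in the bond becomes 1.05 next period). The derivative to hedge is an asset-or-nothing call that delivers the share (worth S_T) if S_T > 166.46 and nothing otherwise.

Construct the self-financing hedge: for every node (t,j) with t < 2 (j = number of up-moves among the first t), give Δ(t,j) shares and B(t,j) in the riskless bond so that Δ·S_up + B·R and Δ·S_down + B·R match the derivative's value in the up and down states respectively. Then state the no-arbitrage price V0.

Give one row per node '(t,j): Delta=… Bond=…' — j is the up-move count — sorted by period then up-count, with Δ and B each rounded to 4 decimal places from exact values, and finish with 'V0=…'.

Under the risk-neutral measure, an up-move has probability p* = (R−d)/(u−d) = 0.8387 and values discount at R = 1.05.
Payoff layer (t=2): V(2,0)=0.0000, V(2,1)=0.0000, V(2,2)=205.7000
Node (1,0) S=134.3000: V=(p*·0.0000+(1−p*)·0.0000)/1.05=0.0000; Δ=(0.0000−0.0000)/(147.7300−106.0970)=0.0000; B=V−Δ·S=0.0000
Node (1,1) S=187.0000: V=(p*·205.7000+(1−p*)·0.0000)/1.05=164.3072; Δ=(205.7000−0.0000)/(205.7000−147.7300)=3.5484; B=V−Δ·S=-499.2412
Node (0,0) S=170.0000: V=(p*·164.3072+(1−p*)·0.0000)/1.05=131.2439; Δ=(164.3072−0.0000)/(187.0000−134.3000)=3.1178; B=V−Δ·S=-398.7794
The time-0 hedge costs 131.2439, which is the no-arbitrage price.

(0,0): Delta=3.1178 Bond=-398.7794
(1,0): Delta=0.0000 Bond=0.0000
(1,1): Delta=3.5484 Bond=-499.2412
V0=131.2439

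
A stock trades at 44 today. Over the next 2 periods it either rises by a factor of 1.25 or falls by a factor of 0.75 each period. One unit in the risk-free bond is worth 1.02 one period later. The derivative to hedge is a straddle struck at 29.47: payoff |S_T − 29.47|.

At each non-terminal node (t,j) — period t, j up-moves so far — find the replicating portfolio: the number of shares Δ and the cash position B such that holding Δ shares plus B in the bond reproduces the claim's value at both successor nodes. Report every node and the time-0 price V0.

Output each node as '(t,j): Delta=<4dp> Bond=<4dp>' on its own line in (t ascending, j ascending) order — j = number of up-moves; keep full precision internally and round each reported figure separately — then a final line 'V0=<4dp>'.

(0,0): Delta=0.8065 Bond=-17.8912
(1,0): Delta=0.4279 Bond=-5.7549
(1,1): Delta=1.0000 Bond=-28.8922
V0=17.5943

Since d<R<u, set p* = (R−d)/(u−d) = 0.5400; price each node as the discounted p*-expectation of its children.
At expiry t=2: V(2,0)=4.7200, V(2,1)=11.7800, V(2,2)=39.2800
  t=1,j=0: stock 33.0000 → up 41.2500 (V=11.7800), down 24.7500 (V=4.7200). Price 8.3651; hedge Δ=0.4279, bond B=-5.7549.
  t=1,j=1: stock 55.0000 → up 68.7500 (V=39.2800), down 41.2500 (V=11.7800). Price 26.1078; hedge Δ=1.0000, bond B=-28.8922.
  t=0,j=0: stock 44.0000 → up 55.0000 (V=26.1078), down 33.0000 (V=8.3651). Price 17.5943; hedge Δ=0.8065, bond B=-17.8912.
Check: Δ(0,0)·S0 + B(0,0) = 17.5943 = V0.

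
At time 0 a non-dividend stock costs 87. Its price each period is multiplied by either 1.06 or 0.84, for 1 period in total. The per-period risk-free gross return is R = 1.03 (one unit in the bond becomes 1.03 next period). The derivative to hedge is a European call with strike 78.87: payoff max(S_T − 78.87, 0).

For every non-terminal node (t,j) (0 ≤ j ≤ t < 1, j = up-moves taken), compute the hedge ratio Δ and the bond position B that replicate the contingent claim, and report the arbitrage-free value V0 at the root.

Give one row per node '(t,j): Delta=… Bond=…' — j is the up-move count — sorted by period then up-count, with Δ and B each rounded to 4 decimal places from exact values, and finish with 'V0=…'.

Under the risk-neutral measure, an up-move has probability p* = (R−d)/(u−d) = 0.8636 and values discount at R = 1.03.
Payoff layer (t=1): V(1,0)=0.0000, V(1,1)=13.3500
Node (0,0) S=87.0000: V=(p*·13.3500+(1−p*)·0.0000)/1.03=11.1937; Δ=(13.3500−0.0000)/(92.2200−73.0800)=0.6975; B=V−Δ·S=-49.4881
Check: Δ(0,0)·S0 + B(0,0) = 11.1937 = V0.

(0,0): Delta=0.6975 Bond=-49.4881
V0=11.1937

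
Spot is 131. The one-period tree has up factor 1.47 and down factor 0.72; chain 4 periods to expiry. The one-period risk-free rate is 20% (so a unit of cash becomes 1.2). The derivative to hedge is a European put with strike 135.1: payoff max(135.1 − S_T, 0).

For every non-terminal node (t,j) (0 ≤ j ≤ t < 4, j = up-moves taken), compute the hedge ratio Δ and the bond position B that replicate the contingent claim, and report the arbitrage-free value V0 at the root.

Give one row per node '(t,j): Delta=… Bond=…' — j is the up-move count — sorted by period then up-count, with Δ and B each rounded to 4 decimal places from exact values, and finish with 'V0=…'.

(0,0): Delta=-0.1027 Bond=17.9099
(1,0): Delta=-0.3327 Bond=43.1774
(1,1): Delta=-0.0394 Bond=9.2939
(2,0): Delta=-0.8780 Bond=88.8498
(2,1): Delta=-0.1824 Bond=30.9796
(2,2): Delta=0.0000 Bond=0.0000
(3,0): Delta=-1.0000 Bond=112.5833
(3,1): Delta=-0.8444 Bond=103.2653
(3,2): Delta=0.0000 Bond=0.0000
(3,3): Delta=0.0000 Bond=0.0000
V0=4.4508

The replicating-portfolio and risk-neutral prices coincide; use p* = (1.2−0.72)/(1.47−0.72) = 0.6400 for the latter.
Terminal payoffs: V(4,0)=99.8952, V(4,1)=63.2236, V(4,2)=0.0000, V(4,3)=0.0000, V(4,4)=0.0000
Node (3,0) S=48.8955: V=(p*·63.2236+(1−p*)·99.8952)/1.2=63.6878; Δ=(63.2236−99.8952)/(71.8764−35.2048)=-1.0000; B=V−Δ·S=112.5833
Node (3,1) S=99.8283: V=(p*·0.0000+(1−p*)·63.2236)/1.2=18.9671; Δ=(0.0000−63.2236)/(146.7476−71.8764)=-0.8444; B=V−Δ·S=103.2653
Node (3,2) S=203.8161: V=(p*·0.0000+(1−p*)·0.0000)/1.2=0.0000; Δ=(0.0000−0.0000)/(299.6096−146.7476)=0.0000; B=V−Δ·S=0.0000
Node (3,3) S=416.1245: V=(p*·0.0000+(1−p*)·0.0000)/1.2=0.0000; Δ=(0.0000−0.0000)/(611.7030−299.6096)=0.0000; B=V−Δ·S=0.0000
Node (2,0) S=67.9104: V=(p*·18.9671+(1−p*)·63.6878)/1.2=29.2221; Δ=(18.9671−63.6878)/(99.8283−48.8955)=-0.8780; B=V−Δ·S=88.8498
Node (2,1) S=138.6504: V=(p*·0.0000+(1−p*)·18.9671)/1.2=5.6901; Δ=(0.0000−18.9671)/(203.8161−99.8283)=-0.1824; B=V−Δ·S=30.9796
Node (2,2) S=283.0779: V=(p*·0.0000+(1−p*)·0.0000)/1.2=0.0000; Δ=(0.0000−0.0000)/(416.1245−203.8161)=0.0000; B=V−Δ·S=0.0000
Node (1,0) S=94.3200: V=(p*·5.6901+(1−p*)·29.2221)/1.2=11.8014; Δ=(5.6901−29.2221)/(138.6504−67.9104)=-0.3327; B=V−Δ·S=43.1774
Node (1,1) S=192.5700: V=(p*·0.0000+(1−p*)·5.6901)/1.2=1.7070; Δ=(0.0000−5.6901)/(283.0779−138.6504)=-0.0394; B=V−Δ·S=9.2939
Node (0,0) S=131.0000: V=(p*·1.7070+(1−p*)·11.8014)/1.2=4.4508; Δ=(1.7070−11.8014)/(192.5700−94.3200)=-0.1027; B=V−Δ·S=17.9099
The time-0 hedge costs 4.4508, which is the no-arbitrage price.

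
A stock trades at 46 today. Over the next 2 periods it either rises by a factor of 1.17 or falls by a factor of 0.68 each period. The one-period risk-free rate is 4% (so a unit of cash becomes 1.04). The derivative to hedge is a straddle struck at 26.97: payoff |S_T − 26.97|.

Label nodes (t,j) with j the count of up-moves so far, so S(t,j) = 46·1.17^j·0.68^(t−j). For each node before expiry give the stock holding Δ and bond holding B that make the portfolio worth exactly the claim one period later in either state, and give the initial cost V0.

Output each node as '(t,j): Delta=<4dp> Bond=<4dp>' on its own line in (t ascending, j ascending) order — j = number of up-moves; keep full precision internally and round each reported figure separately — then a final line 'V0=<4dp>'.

No-arbitrage ⇒ martingale measure with p* = (R−d)/(u−d) = 0.7347.
At expiry t=2: V(2,0)=5.6996, V(2,1)=9.6276, V(2,2)=35.9994
  t=1,j=0: stock 31.2800 → up 36.5976 (V=9.6276), down 21.2704 (V=5.6996). Price 8.2553; hedge Δ=0.2563, bond B=0.2389.
  t=1,j=1: stock 53.8200 → up 62.9694 (V=35.9994), down 36.5976 (V=9.6276). Price 27.8873; hedge Δ=1.0000, bond B=-25.9327.
  t=0,j=0: stock 46.0000 → up 53.8200 (V=27.8873), down 31.2800 (V=8.2553). Price 21.8065; hedge Δ=0.8710, bond B=-18.2588.
The time-0 hedge costs 21.8065, which is the no-arbitrage price.

(0,0): Delta=0.8710 Bond=-18.2588
(1,0): Delta=0.2563 Bond=0.2389
(1,1): Delta=1.0000 Bond=-25.9327
V0=21.8065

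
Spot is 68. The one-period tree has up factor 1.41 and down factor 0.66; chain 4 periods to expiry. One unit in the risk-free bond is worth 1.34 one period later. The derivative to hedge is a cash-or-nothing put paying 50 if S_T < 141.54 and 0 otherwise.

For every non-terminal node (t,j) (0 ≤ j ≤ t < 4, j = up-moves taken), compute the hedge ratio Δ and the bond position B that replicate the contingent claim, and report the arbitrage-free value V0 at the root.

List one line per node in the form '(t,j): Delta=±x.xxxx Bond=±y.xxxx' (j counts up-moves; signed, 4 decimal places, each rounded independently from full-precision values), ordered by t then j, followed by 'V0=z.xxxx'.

Since d<R<u, set p* = (R−d)/(u−d) = 0.9067; price each node as the discounted p*-expectation of its children.
At expiry t=4: V(4,0)=50.0000, V(4,1)=50.0000, V(4,2)=50.0000, V(4,3)=50.0000, V(4,4)=0.0000
Node (3,0) S=19.5497: V=(p*·50.0000+(1−p*)·50.0000)/1.34=37.3134; Δ=(50.0000−50.0000)/(27.5651−12.9028)=0.0000; B=V−Δ·S=37.3134
Node (3,1) S=41.7653: V=(p*·50.0000+(1−p*)·50.0000)/1.34=37.3134; Δ=(50.0000−50.0000)/(58.8891−27.5651)=0.0000; B=V−Δ·S=37.3134
Node (3,2) S=89.2259: V=(p*·50.0000+(1−p*)·50.0000)/1.34=37.3134; Δ=(50.0000−50.0000)/(125.8086−58.8891)=0.0000; B=V−Δ·S=37.3134
Node (3,3) S=190.6190: V=(p*·0.0000+(1−p*)·50.0000)/1.34=3.4826; Δ=(0.0000−50.0000)/(268.7728−125.8086)=-0.3497; B=V−Δ·S=70.1493
Node (2,0) S=29.6208: V=(p*·37.3134+(1−p*)·37.3134)/1.34=27.8458; Δ=(37.3134−37.3134)/(41.7653−19.5497)=0.0000; B=V−Δ·S=27.8458
Node (2,1) S=63.2808: V=(p*·37.3134+(1−p*)·37.3134)/1.34=27.8458; Δ=(37.3134−37.3134)/(89.2259−41.7653)=0.0000; B=V−Δ·S=27.8458
Node (2,2) S=135.1908: V=(p*·3.4826+(1−p*)·37.3134)/1.34=4.9553; Δ=(3.4826−37.3134)/(190.6190−89.2259)=-0.3337; B=V−Δ·S=50.0631
Node (1,0) S=44.8800: V=(p*·27.8458+(1−p*)·27.8458)/1.34=20.7805; Δ=(27.8458−27.8458)/(63.2808−29.6208)=0.0000; B=V−Δ·S=20.7805
Node (1,1) S=95.8800: V=(p*·4.9553+(1−p*)·27.8458)/1.34=5.2924; Δ=(4.9553−27.8458)/(135.1908−63.2808)=-0.3183; B=V−Δ·S=35.8131
Node (0,0) S=68.0000: V=(p*·5.2924+(1−p*)·20.7805)/1.34=5.0283; Δ=(5.2924−20.7805)/(95.8800−44.8800)=-0.3037; B=V−Δ·S=25.6791
Each (Δ,B) replicates both successor values, so the strategy is self-financing and V0 is arbitrage-free.

(0,0): Delta=-0.3037 Bond=25.6791
(1,0): Delta=0.0000 Bond=20.7805
(1,1): Delta=-0.3183 Bond=35.8131
(2,0): Delta=0.0000 Bond=27.8458
(2,1): Delta=0.0000 Bond=27.8458
(2,2): Delta=-0.3337 Bond=50.0631
(3,0): Delta=0.0000 Bond=37.3134
(3,1): Delta=0.0000 Bond=37.3134
(3,2): Delta=0.0000 Bond=37.3134
(3,3): Delta=-0.3497 Bond=70.1493
V0=5.0283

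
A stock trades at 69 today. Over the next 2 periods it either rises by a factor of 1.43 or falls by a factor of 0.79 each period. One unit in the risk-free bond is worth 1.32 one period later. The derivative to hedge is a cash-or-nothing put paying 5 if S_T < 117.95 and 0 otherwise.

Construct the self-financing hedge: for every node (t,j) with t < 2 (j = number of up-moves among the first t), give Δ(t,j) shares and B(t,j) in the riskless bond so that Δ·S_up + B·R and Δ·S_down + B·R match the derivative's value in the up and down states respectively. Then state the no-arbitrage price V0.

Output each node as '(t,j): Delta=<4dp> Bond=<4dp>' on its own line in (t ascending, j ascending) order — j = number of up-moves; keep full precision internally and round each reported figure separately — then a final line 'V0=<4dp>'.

(0,0): Delta=-0.0710 Bond=5.8030
(1,0): Delta=0.0000 Bond=3.7879
(1,1): Delta=-0.0792 Bond=8.4635
V0=0.9017

No-arbitrage ⇒ martingale measure with p* = (R−d)/(u−d) = 0.8281.
Terminal values V(2,·): V(2,0)=5.0000, V(2,1)=5.0000, V(2,2)=0.0000
(1,0): S=54.5100. Δ = (V_up−V_dn)/(S_up−S_dn) = (5.0000−5.0000)/(77.9493−43.0629) = 0.0000. V = [p*·5.0000 + (1−p*)·5.0000]/1.32 = 3.7879. B = V − Δ·S = 3.7879.
(1,1): S=98.6700. Δ = (V_up−V_dn)/(S_up−S_dn) = (0.0000−5.0000)/(141.0981−77.9493) = -0.0792. V = [p*·0.0000 + (1−p*)·5.0000]/1.32 = 0.6510. B = V − Δ·S = 8.4635.
(0,0): S=69.0000. Δ = (V_up−V_dn)/(S_up−S_dn) = (0.6510−3.7879)/(98.6700−54.5100) = -0.0710. V = [p*·0.6510 + (1−p*)·3.7879]/1.32 = 0.9017. B = V − Δ·S = 5.8030.
Self-financing check: at every node Δ·S+B equals the discounted successor values.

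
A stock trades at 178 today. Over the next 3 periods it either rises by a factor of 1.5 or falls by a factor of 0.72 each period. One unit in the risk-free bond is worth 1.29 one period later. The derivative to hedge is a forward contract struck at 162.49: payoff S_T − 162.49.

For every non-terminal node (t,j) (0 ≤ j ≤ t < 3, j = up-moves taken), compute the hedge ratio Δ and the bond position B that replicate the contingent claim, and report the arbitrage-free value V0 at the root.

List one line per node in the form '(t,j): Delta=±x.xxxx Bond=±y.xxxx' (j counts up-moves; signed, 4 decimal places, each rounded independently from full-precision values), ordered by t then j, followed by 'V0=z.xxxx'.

The replicating-portfolio and risk-neutral prices coincide; use p* = (1.29−0.72)/(1.5−0.72) = 0.7308 for the latter.
Terminal values V(3,·): V(3,0)=-96.0519, V(3,1)=-24.0772, V(3,2)=125.8700, V(3,3)=438.2600
Node (2,0) S=92.2752: V=(p*·-24.0772+(1−p*)·-96.0519)/1.29=-33.6860; Δ=(-24.0772−-96.0519)/(138.4128−66.4381)=1.0000; B=V−Δ·S=-125.9612
Node (2,1) S=192.2400: V=(p*·125.8700+(1−p*)·-24.0772)/1.29=66.2788; Δ=(125.8700−-24.0772)/(288.3600−138.4128)=1.0000; B=V−Δ·S=-125.9612
Node (2,2) S=400.5000: V=(p*·438.2600+(1−p*)·125.8700)/1.29=274.5388; Δ=(438.2600−125.8700)/(600.7500−288.3600)=1.0000; B=V−Δ·S=-125.9612
Node (1,0) S=128.1600: V=(p*·66.2788+(1−p*)·-33.6860)/1.29=30.5156; Δ=(66.2788−-33.6860)/(192.2400−92.2752)=1.0000; B=V−Δ·S=-97.6444
Node (1,1) S=267.0000: V=(p*·274.5388+(1−p*)·66.2788)/1.29=169.3556; Δ=(274.5388−66.2788)/(400.5000−192.2400)=1.0000; B=V−Δ·S=-97.6444
Node (0,0) S=178.0000: V=(p*·169.3556+(1−p*)·30.5156)/1.29=102.3067; Δ=(169.3556−30.5156)/(267.0000−128.1600)=1.0000; B=V−Δ·S=-75.6933
Check: Δ(0,0)·S0 + B(0,0) = 102.3067 = V0.

(0,0): Delta=1.0000 Bond=-75.6933
(1,0): Delta=1.0000 Bond=-97.6444
(1,1): Delta=1.0000 Bond=-97.6444
(2,0): Delta=1.0000 Bond=-125.9612
(2,1): Delta=1.0000 Bond=-125.9612
(2,2): Delta=1.0000 Bond=-125.9612
V0=102.3067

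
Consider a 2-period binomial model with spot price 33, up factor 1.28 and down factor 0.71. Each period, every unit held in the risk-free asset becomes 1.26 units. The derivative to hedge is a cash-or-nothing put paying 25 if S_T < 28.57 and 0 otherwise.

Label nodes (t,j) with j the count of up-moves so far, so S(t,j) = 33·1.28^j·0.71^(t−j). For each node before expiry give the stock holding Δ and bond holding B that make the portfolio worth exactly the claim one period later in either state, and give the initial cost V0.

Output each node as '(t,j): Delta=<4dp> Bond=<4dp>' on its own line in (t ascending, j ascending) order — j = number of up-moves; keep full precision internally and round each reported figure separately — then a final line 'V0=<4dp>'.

(0,0): Delta=-0.0370 Bond=1.2408
(1,0): Delta=-1.8719 Bond=44.5558
(1,1): Delta=0.0000 Bond=0.0000
V0=0.0194

No-arbitrage ⇒ martingale measure with p* = (R−d)/(u−d) = 0.9649.
At expiry t=2: V(2,0)=25.0000, V(2,1)=0.0000, V(2,2)=0.0000
Node (1,0) S=23.4300: V=(p*·0.0000+(1−p*)·25.0000)/1.26=0.6962; Δ=(0.0000−25.0000)/(29.9904−16.6353)=-1.8719; B=V−Δ·S=44.5558
Node (1,1) S=42.2400: V=(p*·0.0000+(1−p*)·0.0000)/1.26=0.0000; Δ=(0.0000−0.0000)/(54.0672−29.9904)=0.0000; B=V−Δ·S=0.0000
Node (0,0) S=33.0000: V=(p*·0.0000+(1−p*)·0.6962)/1.26=0.0194; Δ=(0.0000−0.6962)/(42.2400−23.4300)=-0.0370; B=V−Δ·S=1.2408
Root portfolio cost Δ·33+B reproduces V0=0.0194.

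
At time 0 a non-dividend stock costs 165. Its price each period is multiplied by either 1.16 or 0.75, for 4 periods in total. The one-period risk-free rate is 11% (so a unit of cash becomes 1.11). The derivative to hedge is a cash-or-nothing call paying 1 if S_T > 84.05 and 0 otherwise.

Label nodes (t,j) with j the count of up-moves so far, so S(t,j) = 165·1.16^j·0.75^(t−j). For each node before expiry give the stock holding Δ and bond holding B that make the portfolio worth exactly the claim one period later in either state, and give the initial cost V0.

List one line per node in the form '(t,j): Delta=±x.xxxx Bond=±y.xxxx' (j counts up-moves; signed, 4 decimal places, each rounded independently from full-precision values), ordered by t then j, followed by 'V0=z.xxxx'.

Under the risk-neutral measure, an up-move has probability p* = (R−d)/(u−d) = 0.8780 and values discount at R = 1.11.
At expiry t=4: V(4,0)=0.0000, V(4,1)=0.0000, V(4,2)=1.0000, V(4,3)=1.0000, V(4,4)=1.0000
(3,0): S=69.6094. Δ = (V_up−V_dn)/(S_up−S_dn) = (0.0000−0.0000)/(80.7469−52.2070) = 0.0000. V = [p*·0.0000 + (1−p*)·0.0000]/1.11 = 0.0000. B = V − Δ·S = 0.0000.
(3,1): S=107.6625. Δ = (V_up−V_dn)/(S_up−S_dn) = (1.0000−0.0000)/(124.8885−80.7469) = 0.0227. V = [p*·1.0000 + (1−p*)·0.0000]/1.11 = 0.7910. B = V − Δ·S = -1.6480.
(3,2): S=166.5180. Δ = (V_up−V_dn)/(S_up−S_dn) = (1.0000−1.0000)/(193.1609−124.8885) = 0.0000. V = [p*·1.0000 + (1−p*)·1.0000]/1.11 = 0.9009. B = V − Δ·S = 0.9009.
(3,3): S=257.5478. Δ = (V_up−V_dn)/(S_up−S_dn) = (1.0000−1.0000)/(298.7555−193.1609) = 0.0000. V = [p*·1.0000 + (1−p*)·1.0000]/1.11 = 0.9009. B = V − Δ·S = 0.9009.
(2,0): S=92.8125. Δ = (V_up−V_dn)/(S_up−S_dn) = (0.7910−0.0000)/(107.6625−69.6094) = 0.0208. V = [p*·0.7910 + (1−p*)·0.0000]/1.11 = 0.6257. B = V − Δ·S = -1.3036.
(2,1): S=143.5500. Δ = (V_up−V_dn)/(S_up−S_dn) = (0.9009−0.7910)/(166.5180−107.6625) = 0.0019. V = [p*·0.9009 + (1−p*)·0.7910]/1.11 = 0.7996. B = V − Δ·S = 0.5316.
(2,2): S=222.0240. Δ = (V_up−V_dn)/(S_up−S_dn) = (0.9009−0.9009)/(257.5478−166.5180) = 0.0000. V = [p*·0.9009 + (1−p*)·0.9009]/1.11 = 0.8116. B = V − Δ·S = 0.8116.
(1,0): S=123.7500. Δ = (V_up−V_dn)/(S_up−S_dn) = (0.7996−0.6257)/(143.5500−92.8125) = 0.0034. V = [p*·0.7996 + (1−p*)·0.6257]/1.11 = 0.7012. B = V − Δ·S = 0.2773.
(1,1): S=191.4000. Δ = (V_up−V_dn)/(S_up−S_dn) = (0.8116−0.7996)/(222.0240−143.5500) = 0.0002. V = [p*·0.8116 + (1−p*)·0.7996]/1.11 = 0.7299. B = V − Δ·S = 0.7004.
(0,0): S=165.0000. Δ = (V_up−V_dn)/(S_up−S_dn) = (0.7299−0.7012)/(191.4000−123.7500) = 0.0004. V = [p*·0.7299 + (1−p*)·0.7012]/1.11 = 0.6544. B = V − Δ·S = 0.5845.
Root portfolio cost Δ·165+B reproduces V0=0.6544.

(0,0): Delta=0.0004 Bond=0.5845
(1,0): Delta=0.0034 Bond=0.2773
(1,1): Delta=0.0002 Bond=0.7004
(2,0): Delta=0.0208 Bond=-1.3036
(2,1): Delta=0.0019 Bond=0.5316
(2,2): Delta=0.0000 Bond=0.8116
(3,0): Delta=0.0000 Bond=0.0000
(3,1): Delta=0.0227 Bond=-1.6480
(3,2): Delta=0.0000 Bond=0.9009
(3,3): Delta=0.0000 Bond=0.9009
V0=0.6544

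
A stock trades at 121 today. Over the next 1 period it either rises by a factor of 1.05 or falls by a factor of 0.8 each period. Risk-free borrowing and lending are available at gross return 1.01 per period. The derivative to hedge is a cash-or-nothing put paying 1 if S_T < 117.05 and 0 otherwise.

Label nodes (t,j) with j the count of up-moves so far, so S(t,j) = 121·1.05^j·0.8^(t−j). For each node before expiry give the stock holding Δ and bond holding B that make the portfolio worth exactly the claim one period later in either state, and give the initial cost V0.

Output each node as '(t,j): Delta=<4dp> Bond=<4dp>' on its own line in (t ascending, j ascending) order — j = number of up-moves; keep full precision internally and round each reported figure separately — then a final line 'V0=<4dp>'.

Under the risk-neutral measure, an up-move has probability p* = (R−d)/(u−d) = 0.8400 and values discount at R = 1.01.
Terminal values V(1,·): V(1,0)=1.0000, V(1,1)=0.0000
  t=0,j=0: stock 121.0000 → up 127.0500 (V=0.0000), down 96.8000 (V=1.0000). Price 0.1584; hedge Δ=-0.0331, bond B=4.1584.
The time-0 hedge costs 0.1584, which is the no-arbitrage price.

(0,0): Delta=-0.0331 Bond=4.1584
V0=0.1584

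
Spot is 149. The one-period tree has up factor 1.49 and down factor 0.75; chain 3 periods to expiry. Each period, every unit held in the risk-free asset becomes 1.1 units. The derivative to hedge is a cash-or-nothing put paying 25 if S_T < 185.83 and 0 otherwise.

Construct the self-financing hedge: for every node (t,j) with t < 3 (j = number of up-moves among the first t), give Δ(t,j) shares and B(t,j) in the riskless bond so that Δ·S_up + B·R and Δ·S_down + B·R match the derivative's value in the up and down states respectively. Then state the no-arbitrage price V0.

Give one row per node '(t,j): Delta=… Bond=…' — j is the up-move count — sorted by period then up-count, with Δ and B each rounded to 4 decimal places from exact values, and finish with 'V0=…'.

Risk-neutral probability p* = (R−d)/(u−d) = (1.1−0.75)/(1.49−0.75) = 0.4730.
At expiry t=3: V(3,0)=25.0000, V(3,1)=25.0000, V(3,2)=0.0000, V(3,3)=0.0000
Node (2,0) S=83.8125: V=(p*·25.0000+(1−p*)·25.0000)/1.1=22.7273; Δ=(25.0000−25.0000)/(124.8806−62.8594)=0.0000; B=V−Δ·S=22.7273
Node (2,1) S=166.5075: V=(p*·0.0000+(1−p*)·25.0000)/1.1=11.9779; Δ=(0.0000−25.0000)/(248.0962−124.8806)=-0.2029; B=V−Δ·S=45.7617
Node (2,2) S=330.7949: V=(p*·0.0000+(1−p*)·0.0000)/1.1=0.0000; Δ=(0.0000−0.0000)/(492.8844−248.0962)=0.0000; B=V−Δ·S=0.0000
Node (1,0) S=111.7500: V=(p*·11.9779+(1−p*)·22.7273)/1.1=16.0392; Δ=(11.9779−22.7273)/(166.5075−83.8125)=-0.1300; B=V−Δ·S=30.5654
Node (1,1) S=222.0100: V=(p*·0.0000+(1−p*)·11.9779)/1.1=5.7388; Δ=(0.0000−11.9779)/(330.7949−166.5075)=-0.0729; B=V−Δ·S=21.9251
Node (0,0) S=149.0000: V=(p*·5.7388+(1−p*)·16.0392)/1.1=10.1522; Δ=(5.7388−16.0392)/(222.0100−111.7500)=-0.0934; B=V−Δ·S=24.0716
The time-0 hedge costs 10.1522, which is the no-arbitrage price.

(0,0): Delta=-0.0934 Bond=24.0716
(1,0): Delta=-0.1300 Bond=30.5654
(1,1): Delta=-0.0729 Bond=21.9251
(2,0): Delta=0.0000 Bond=22.7273
(2,1): Delta=-0.2029 Bond=45.7617
(2,2): Delta=0.0000 Bond=0.0000
V0=10.1522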